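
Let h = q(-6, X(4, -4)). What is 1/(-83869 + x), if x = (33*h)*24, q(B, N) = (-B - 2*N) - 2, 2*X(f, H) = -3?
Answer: -1/78325 ≈ -1.2767e-5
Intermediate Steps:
X(f, H) = -3/2 (X(f, H) = (½)*(-3) = -3/2)
q(B, N) = -2 - B - 2*N
h = 7 (h = -2 - 1*(-6) - 2*(-3/2) = -2 + 6 + 3 = 7)
x = 5544 (x = (33*7)*24 = 231*24 = 5544)
1/(-83869 + x) = 1/(-83869 + 5544) = 1/(-78325) = -1/78325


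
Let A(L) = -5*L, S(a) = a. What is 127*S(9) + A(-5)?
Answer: 1168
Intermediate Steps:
127*S(9) + A(-5) = 127*9 - 5*(-5) = 1143 + 25 = 1168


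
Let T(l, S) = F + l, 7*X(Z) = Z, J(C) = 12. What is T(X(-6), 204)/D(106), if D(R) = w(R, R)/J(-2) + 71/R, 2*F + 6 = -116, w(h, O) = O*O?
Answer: -137694/2085769 ≈ -0.066016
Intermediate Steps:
w(h, O) = O²
F = -61 (F = -3 + (½)*(-116) = -3 - 58 = -61)
X(Z) = Z/7
D(R) = 71/R + R²/12 (D(R) = R²/12 + 71/R = 71/R + R²/12)
T(l, S) = -61 + l
T(X(-6), 204)/D(106) = (-61 + (⅐)*(-6))/(((1/12)*(852 + 106³)/106)) = (-61 - 6/7)/(((1/12)*(1/106)*(852 + 1191016))) = -433/(7*((1/12)*(1/106)*1191868)) = -433/(7*297967/318) = -433/7*318/297967 = -137694/2085769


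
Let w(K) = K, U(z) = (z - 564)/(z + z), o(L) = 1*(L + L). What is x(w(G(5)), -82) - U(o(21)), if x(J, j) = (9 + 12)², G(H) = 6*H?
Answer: 6261/14 ≈ 447.21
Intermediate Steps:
o(L) = 2*L (o(L) = 1*(2*L) = 2*L)
U(z) = (-564 + z)/(2*z) (U(z) = (-564 + z)/((2*z)) = (-564 + z)*(1/(2*z)) = (-564 + z)/(2*z))
x(J, j) = 441 (x(J, j) = 21² = 441)
x(w(G(5)), -82) - U(o(21)) = 441 - (-564 + 2*21)/(2*(2*21)) = 441 - (-564 + 42)/(2*42) = 441 - (-522)/(2*42) = 441 - 1*(-87/14) = 441 + 87/14 = 6261/14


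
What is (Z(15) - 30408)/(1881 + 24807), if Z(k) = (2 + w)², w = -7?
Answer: -30383/26688 ≈ -1.1385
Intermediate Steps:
Z(k) = 25 (Z(k) = (2 - 7)² = (-5)² = 25)
(Z(15) - 30408)/(1881 + 24807) = (25 - 30408)/(1881 + 24807) = -30383/26688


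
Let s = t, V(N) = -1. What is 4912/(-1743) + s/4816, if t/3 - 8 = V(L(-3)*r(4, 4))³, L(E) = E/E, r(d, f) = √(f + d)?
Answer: -3374227/1199184 ≈ -2.8138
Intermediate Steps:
r(d, f) = √(d + f)
L(E) = 1
t = 21 (t = 24 + 3*(-1)³ = 24 + 3*(-1) = 24 - 3 = 21)
s = 21
4912/(-1743) + s/4816 = 4912/(-1743) + 21/4816 = 4912*(-1/1743) + 21*(1/4816) = -4912/1743 + 3/688 = -3374227/1199184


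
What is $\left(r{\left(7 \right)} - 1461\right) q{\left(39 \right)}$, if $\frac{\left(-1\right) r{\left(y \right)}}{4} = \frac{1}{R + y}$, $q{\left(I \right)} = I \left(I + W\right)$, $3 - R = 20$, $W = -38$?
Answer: $- \frac{284817}{5} \approx -56963.0$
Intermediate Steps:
$R = -17$ ($R = 3 - 20 = -17$)
$q{\left(I \right)} = I \left(-38 + I\right)$ ($q{\left(I \right)} = I \left(I - 38\right) = I \left(-38 + I\right)$)
$r{\left(y \right)} = - \frac{4}{-17 + y}$
$\left(r{\left(7 \right)} - 1461\right) q{\left(39 \right)} = \left(- \frac{4}{-17 + 7} - 1461\right) 39 \left(-38 + 39\right) = \left(- \frac{4}{-10} - 1461\right) 39 \cdot 1 = \left(\left(-4\right) \left(- \frac{1}{10}\right) - 1461\right) 39 = \left(\frac{2}{5} - 1461\right) 39 = \left(- \frac{7303}{5}\right) 39 = - \frac{284817}{5}$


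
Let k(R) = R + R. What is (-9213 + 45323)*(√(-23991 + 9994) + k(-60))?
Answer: -4333200 + 36110*I*√13997 ≈ -4.3332e+6 + 4.2721e+6*I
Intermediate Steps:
k(R) = 2*R
(-9213 + 45323)*(√(-23991 + 9994) + k(-60)) = (-9213 + 45323)*(√(-23991 + 9994) + 2*(-60)) = 36110*(√(-13997) - 120) = 36110*(I*√13997 - 120) = 36110*(-120 + I*√13997) = -4333200 + 36110*I*√13997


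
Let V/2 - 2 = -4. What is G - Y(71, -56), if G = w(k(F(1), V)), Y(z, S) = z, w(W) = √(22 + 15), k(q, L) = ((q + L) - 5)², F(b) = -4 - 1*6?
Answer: -71 + √37 ≈ -64.917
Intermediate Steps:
V = -4 (V = 4 + 2*(-4) = 4 - 8 = -4)
F(b) = -10 (F(b) = -4 - 6 = -10)
k(q, L) = (-5 + L + q)² (k(q, L) = ((L + q) - 5)² = (-5 + L + q)²)
w(W) = √37
G = √37 ≈ 6.0828
G - Y(71, -56) = √37 - 1*71 = √37 - 71 = -71 + √37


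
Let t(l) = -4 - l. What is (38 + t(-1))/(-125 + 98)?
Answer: -35/27 ≈ -1.2963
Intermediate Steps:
(38 + t(-1))/(-125 + 98) = (38 + (-4 - 1*(-1)))/(-125 + 98) = (38 + (-4 + 1))/(-27) = (38 - 3)*(-1/27) = 35*(-1/27) = -35/27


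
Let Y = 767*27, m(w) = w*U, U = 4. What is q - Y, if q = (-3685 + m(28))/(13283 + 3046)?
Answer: -112720278/5443 ≈ -20709.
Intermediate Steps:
m(w) = 4*w (m(w) = w*4 = 4*w)
Y = 20709
q = -1191/5443 (q = (-3685 + 4*28)/(13283 + 3046) = (-3685 + 112)/16329 = -3573*1/16329 = -1191/5443 ≈ -0.21881)
q - Y = -1191/5443 - 1*20709 = -1191/5443 - 20709 = -112720278/5443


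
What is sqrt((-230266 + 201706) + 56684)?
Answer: 2*sqrt(7031) ≈ 167.70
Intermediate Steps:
sqrt((-230266 + 201706) + 56684) = sqrt(-28560 + 56684) = sqrt(28124) = 2*sqrt(7031)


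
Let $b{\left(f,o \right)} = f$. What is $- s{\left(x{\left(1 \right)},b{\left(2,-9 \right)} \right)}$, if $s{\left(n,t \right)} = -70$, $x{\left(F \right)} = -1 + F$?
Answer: $70$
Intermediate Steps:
$- s{\left(x{\left(1 \right)},b{\left(2,-9 \right)} \right)} = \left(-1\right) \left(-70\right) = 70$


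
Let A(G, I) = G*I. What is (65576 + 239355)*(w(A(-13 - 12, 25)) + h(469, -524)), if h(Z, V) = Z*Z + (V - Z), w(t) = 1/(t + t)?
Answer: 83462663705069/1250 ≈ 6.6770e+10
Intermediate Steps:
w(t) = 1/(2*t)
h(Z, V) = V + Z² - Z (h(Z, V) = Z² + (V - Z) = V + Z² - Z)
(65576 + 239355)*(w(A(-13 - 12, 25)) + h(469, -524)) = (65576 + 239355)*(1/(2*(((-13 - 12)*25))) + (-524 + 469² - 1*469)) = 304931*(1/(2*((-25*25))) + (-524 + 219961 - 469)) = 304931*((½)/(-625) + 218968) = 304931*((½)*(-1/625) + 218968) = 304931*(-1/1250 + 218968) = 304931*(273709999/1250) = 83462663705069/1250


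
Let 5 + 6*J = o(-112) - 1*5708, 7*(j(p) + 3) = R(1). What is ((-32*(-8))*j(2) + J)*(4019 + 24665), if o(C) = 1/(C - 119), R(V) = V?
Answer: -4780934384/99 ≈ -4.8292e+7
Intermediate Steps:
o(C) = 1/(-119 + C)
j(p) = -20/7 (j(p) = -3 + (⅐)*1 = -3 + ⅐ = -20/7)
J = -659852/693 (J = -⅚ + (1/(-119 - 112) - 1*5708)/6 = -⅚ + (1/(-231) - 5708)/6 = -⅚ + (-1/231 - 5708)/6 = -⅚ + (⅙)*(-1318549/231) = -⅚ - 1318549/1386 = -659852/693 ≈ -952.17)
((-32*(-8))*j(2) + J)*(4019 + 24665) = (-32*(-8)*(-20/7) - 659852/693)*(4019 + 24665) = (256*(-20/7) - 659852/693)*28684 = (-5120/7 - 659852/693)*28684 = -166676/99*28684 = -4780934384/99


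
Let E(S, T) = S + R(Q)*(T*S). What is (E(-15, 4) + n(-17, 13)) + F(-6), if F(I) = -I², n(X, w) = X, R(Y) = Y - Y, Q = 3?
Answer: -68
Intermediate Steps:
R(Y) = 0
E(S, T) = S (E(S, T) = S + 0*(T*S) = S + 0*(S*T) = S + 0 = S)
(E(-15, 4) + n(-17, 13)) + F(-6) = (-15 - 17) - 1*(-6)² = -32 - 1*36 = -32 - 36 = -68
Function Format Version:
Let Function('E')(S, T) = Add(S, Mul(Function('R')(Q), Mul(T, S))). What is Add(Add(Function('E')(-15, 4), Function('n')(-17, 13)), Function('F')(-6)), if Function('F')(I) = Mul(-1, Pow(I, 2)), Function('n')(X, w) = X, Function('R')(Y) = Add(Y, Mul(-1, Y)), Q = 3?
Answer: -68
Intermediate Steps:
Function('R')(Y) = 0
Function('E')(S, T) = S (Function('E')(S, T) = Add(S, Mul(0, Mul(T, S))) = Add(S, Mul(0, Mul(S, T))) = Add(S, 0) = S)
Add(Add(Function('E')(-15, 4), Function('n')(-17, 13)), Function('F')(-6)) = Add(Add(-15, -17), Mul(-1, Pow(-6, 2))) = Add(-32, Mul(-1, 36)) = Add(-32, -36) = -68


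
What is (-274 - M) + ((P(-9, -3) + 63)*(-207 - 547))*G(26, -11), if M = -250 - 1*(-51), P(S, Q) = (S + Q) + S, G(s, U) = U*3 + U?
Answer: 1393317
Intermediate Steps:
G(s, U) = 4*U (G(s, U) = 3*U + U = 4*U)
P(S, Q) = Q + 2*S (P(S, Q) = (Q + S) + S = Q + 2*S)
M = -199 (M = -250 + 51 = -199)
(-274 - M) + ((P(-9, -3) + 63)*(-207 - 547))*G(26, -11) = (-274 - 1*(-199)) + (((-3 + 2*(-9)) + 63)*(-207 - 547))*(4*(-11)) = (-274 + 199) + (((-3 - 18) + 63)*(-754))*(-44) = -75 + ((-21 + 63)*(-754))*(-44) = -75 + (42*(-754))*(-44) = -75 - 31668*(-44) = -75 + 1393392 = 1393317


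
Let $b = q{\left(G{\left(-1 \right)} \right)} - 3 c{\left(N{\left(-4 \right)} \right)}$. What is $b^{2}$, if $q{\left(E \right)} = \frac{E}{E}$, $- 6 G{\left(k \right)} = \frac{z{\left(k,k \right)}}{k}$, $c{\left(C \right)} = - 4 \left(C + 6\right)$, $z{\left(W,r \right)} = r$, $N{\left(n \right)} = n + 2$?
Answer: $2401$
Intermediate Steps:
$N{\left(n \right)} = 2 + n$
$c{\left(C \right)} = -24 - 4 C$ ($c{\left(C \right)} = - 4 \left(6 + C\right) = -24 - 4 C$)
$G{\left(k \right)} = - \frac{1}{6}$ ($G{\left(k \right)} = - \frac{k \frac{1}{k}}{6} = \left(- \frac{1}{6}\right) 1 = - \frac{1}{6}$)
$q{\left(E \right)} = 1$
$b = 49$ ($b = 1 - 3 \left(-24 - 4 \left(2 - 4\right)\right) = 1 - 3 \left(-24 - -8\right) = 1 - 3 \left(-24 + 8\right) = 1 - -48 = 1 + 48 = 49$)
$b^{2} = 49^{2} = 2401$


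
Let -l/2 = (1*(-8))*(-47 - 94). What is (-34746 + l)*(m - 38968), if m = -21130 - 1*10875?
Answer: 2626142946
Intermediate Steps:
m = -32005 (m = -21130 - 10875 = -32005)
l = -2256 (l = -2*1*(-8)*(-47 - 94) = -(-16)*(-141) = -2*1128 = -2256)
(-34746 + l)*(m - 38968) = (-34746 - 2256)*(-32005 - 38968) = -37002*(-70973) = 2626142946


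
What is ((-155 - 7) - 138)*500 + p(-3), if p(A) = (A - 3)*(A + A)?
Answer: -149964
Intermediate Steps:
p(A) = 2*A*(-3 + A) (p(A) = (-3 + A)*(2*A) = 2*A*(-3 + A))
((-155 - 7) - 138)*500 + p(-3) = ((-155 - 7) - 138)*500 + 2*(-3)*(-3 - 3) = (-162 - 138)*500 + 2*(-3)*(-6) = -300*500 + 36 = -150000 + 36 = -149964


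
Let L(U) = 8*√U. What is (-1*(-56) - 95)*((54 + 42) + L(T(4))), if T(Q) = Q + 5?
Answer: -4680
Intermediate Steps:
T(Q) = 5 + Q
(-1*(-56) - 95)*((54 + 42) + L(T(4))) = (-1*(-56) - 95)*((54 + 42) + 8*√(5 + 4)) = (56 - 95)*(96 + 8*√9) = -39*(96 + 8*3) = -39*(96 + 24) = -39*120 = -4680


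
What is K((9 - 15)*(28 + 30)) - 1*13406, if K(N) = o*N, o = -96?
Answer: 20002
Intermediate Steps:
K(N) = -96*N
K((9 - 15)*(28 + 30)) - 1*13406 = -96*(9 - 15)*(28 + 30) - 1*13406 = -(-576)*58 - 13406 = -96*(-348) - 13406 = 33408 - 13406 = 20002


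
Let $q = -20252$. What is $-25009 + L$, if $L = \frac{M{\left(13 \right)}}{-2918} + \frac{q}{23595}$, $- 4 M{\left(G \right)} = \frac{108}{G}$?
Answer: $- \frac{1721933948221}{68850210} \approx -25010.0$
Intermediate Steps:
$M{\left(G \right)} = - \frac{27}{G}$ ($M{\left(G \right)} = - \frac{108 \frac{1}{G}}{4} = - \frac{27}{G}$)
$L = - \frac{59046331}{68850210}$ ($L = \frac{\left(-27\right) \frac{1}{13}}{-2918} - \frac{20252}{23595} = \left(-27\right) \frac{1}{13} \left(- \frac{1}{2918}\right) - \frac{20252}{23595} = \left(- \frac{27}{13}\right) \left(- \frac{1}{2918}\right) - \frac{20252}{23595} = \frac{27}{37934} - \frac{20252}{23595} = - \frac{59046331}{68850210} \approx -0.85761$)
$-25009 + L = -25009 - \frac{59046331}{68850210} = - \frac{1721933948221}{68850210}$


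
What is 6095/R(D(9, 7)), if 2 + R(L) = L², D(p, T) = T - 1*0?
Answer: 6095/47 ≈ 129.68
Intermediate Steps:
D(p, T) = T (D(p, T) = T + 0 = T)
R(L) = -2 + L²
6095/R(D(9, 7)) = 6095/(-2 + 7²) = 6095/(-2 + 49) = 6095/47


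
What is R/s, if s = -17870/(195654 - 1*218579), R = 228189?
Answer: 1046246565/3574 ≈ 2.9274e+5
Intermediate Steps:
s = 3574/4585 (s = -17870/(195654 - 218579) = -17870/(-22925) = -17870*(-1/22925) = 3574/4585 ≈ 0.77950)
R/s = 228189/(3574/4585) = 228189*(4585/3574) = 1046246565/3574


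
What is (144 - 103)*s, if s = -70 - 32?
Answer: -4182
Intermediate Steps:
s = -102
(144 - 103)*s = (144 - 103)*(-102) = 41*(-102) = -4182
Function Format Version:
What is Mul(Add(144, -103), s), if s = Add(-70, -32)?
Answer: -4182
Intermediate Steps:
s = -102
Mul(Add(144, -103), s) = Mul(Add(144, -103), -102) = Mul(41, -102) = -4182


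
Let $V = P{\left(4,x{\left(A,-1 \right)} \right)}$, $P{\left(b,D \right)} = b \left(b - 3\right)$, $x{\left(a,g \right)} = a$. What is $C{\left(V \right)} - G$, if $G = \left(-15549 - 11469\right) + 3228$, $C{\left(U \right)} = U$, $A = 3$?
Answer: $23794$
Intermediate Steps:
$P{\left(b,D \right)} = b \left(-3 + b\right)$
$V = 4$ ($V = 4 \left(-3 + 4\right) = 4 \cdot 1 = 4$)
$G = -23790$ ($G = -27018 + 3228 = -23790$)
$C{\left(V \right)} - G = 4 - -23790 = 4 + 23790 = 23794$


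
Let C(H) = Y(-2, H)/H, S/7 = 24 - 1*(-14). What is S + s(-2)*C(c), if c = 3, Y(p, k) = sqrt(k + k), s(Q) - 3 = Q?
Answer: 266 + sqrt(6)/3 ≈ 266.82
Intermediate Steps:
S = 266 (S = 7*(24 - 1*(-14)) = 7*(24 + 14) = 7*38 = 266)
s(Q) = 3 + Q
Y(p, k) = sqrt(2)*sqrt(k) (Y(p, k) = sqrt(2*k) = sqrt(2)*sqrt(k))
C(H) = sqrt(2)/sqrt(H) (C(H) = (sqrt(2)*sqrt(H))/H = sqrt(2)/sqrt(H))
S + s(-2)*C(c) = 266 + (3 - 2)*(sqrt(2)/sqrt(3)) = 266 + 1*(sqrt(2)*(sqrt(3)/3)) = 266 + 1*(sqrt(6)/3) = 266 + sqrt(6)/3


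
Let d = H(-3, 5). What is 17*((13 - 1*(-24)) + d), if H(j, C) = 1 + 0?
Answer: 646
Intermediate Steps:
H(j, C) = 1
d = 1
17*((13 - 1*(-24)) + d) = 17*((13 - 1*(-24)) + 1) = 17*((13 + 24) + 1) = 17*(37 + 1) = 17*38 = 646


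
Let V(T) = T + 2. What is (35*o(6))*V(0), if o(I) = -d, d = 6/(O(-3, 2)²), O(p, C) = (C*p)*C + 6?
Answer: -35/3 ≈ -11.667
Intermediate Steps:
O(p, C) = 6 + p*C² (O(p, C) = p*C² + 6 = 6 + p*C²)
V(T) = 2 + T
d = ⅙ (d = 6/((6 - 3*2²)²) = 6/((6 - 3*4)²) = 6/((6 - 12)²) = 6/((-6)²) = 6/36 = 6*(1/36) = ⅙ ≈ 0.16667)
o(I) = -⅙ (o(I) = -1*⅙ = -⅙)
(35*o(6))*V(0) = (35*(-⅙))*(2 + 0) = -35/6*2 = -35/3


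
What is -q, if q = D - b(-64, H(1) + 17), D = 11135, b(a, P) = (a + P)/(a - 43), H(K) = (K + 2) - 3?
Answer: -1191398/107 ≈ -11135.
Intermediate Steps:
H(K) = -1 + K (H(K) = (2 + K) - 3 = -1 + K)
b(a, P) = (P + a)/(-43 + a)
q = 1191398/107 (q = 11135 - (((-1 + 1) + 17) - 64)/(-43 - 64) = 11135 - ((0 + 17) - 64)/(-107) = 11135 - (-1)*(17 - 64)/107 = 11135 - (-1)*(-47)/107 = 11135 - 1*47/107 = 11135 - 47/107 = 1191398/107 ≈ 11135.)
-q = -1*1191398/107 = -1191398/107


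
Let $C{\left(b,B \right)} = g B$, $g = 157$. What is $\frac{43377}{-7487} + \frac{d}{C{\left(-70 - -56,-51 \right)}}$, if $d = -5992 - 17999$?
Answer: $- \frac{55899674}{19982803} \approx -2.7974$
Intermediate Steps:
$C{\left(b,B \right)} = 157 B$
$d = -23991$
$\frac{43377}{-7487} + \frac{d}{C{\left(-70 - -56,-51 \right)}} = \frac{43377}{-7487} - \frac{23991}{157 \left(-51\right)} = 43377 \left(- \frac{1}{7487}\right) - \frac{23991}{-8007} = - \frac{43377}{7487} - - \frac{7997}{2669} = - \frac{43377}{7487} + \frac{7997}{2669} = - \frac{55899674}{19982803}$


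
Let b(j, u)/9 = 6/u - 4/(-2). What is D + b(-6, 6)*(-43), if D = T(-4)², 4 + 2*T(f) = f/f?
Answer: -4635/4 ≈ -1158.8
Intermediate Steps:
T(f) = -3/2 (T(f) = -2 + (f/f)/2 = -2 + (½)*1 = -2 + ½ = -3/2)
b(j, u) = 18 + 54/u (b(j, u) = 9*(6/u - 4/(-2)) = 9*(6/u - 4*(-½)) = 9*(6/u + 2) = 9*(2 + 6/u) = 18 + 54/u)
D = 9/4 (D = (-3/2)² = 9/4 ≈ 2.2500)
D + b(-6, 6)*(-43) = 9/4 + (18 + 54/6)*(-43) = 9/4 + (18 + 54*(⅙))*(-43) = 9/4 + (18 + 9)*(-43) = 9/4 + 27*(-43) = 9/4 - 1161 = -4635/4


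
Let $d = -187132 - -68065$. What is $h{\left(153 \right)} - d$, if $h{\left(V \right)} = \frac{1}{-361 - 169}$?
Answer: $\frac{63105509}{530} \approx 1.1907 \cdot 10^{5}$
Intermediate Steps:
$h{\left(V \right)} = - \frac{1}{530}$ ($h{\left(V \right)} = \frac{1}{-530} = - \frac{1}{530}$)
$d = -119067$ ($d = -187132 + 68065 = -119067$)
$h{\left(153 \right)} - d = - \frac{1}{530} - -119067 = - \frac{1}{530} + 119067 = \frac{63105509}{530}$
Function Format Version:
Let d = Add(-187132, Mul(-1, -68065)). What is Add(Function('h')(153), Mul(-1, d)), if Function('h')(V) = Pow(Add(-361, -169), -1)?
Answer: Rational(63105509, 530) ≈ 1.1907e+5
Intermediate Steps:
Function('h')(V) = Rational(-1, 530) (Function('h')(V) = Pow(-530, -1) = Rational(-1, 530))
d = -119067 (d = Add(-187132, 68065) = -119067)
Add(Function('h')(153), Mul(-1, d)) = Add(Rational(-1, 530), Mul(-1, -119067)) = Add(Rational(-1, 530), 119067) = Rational(63105509, 530)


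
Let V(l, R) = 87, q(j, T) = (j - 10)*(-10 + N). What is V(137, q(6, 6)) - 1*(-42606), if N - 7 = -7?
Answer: 42693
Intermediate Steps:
N = 0 (N = 7 - 7 = 0)
q(j, T) = 100 - 10*j (q(j, T) = (j - 10)*(-10 + 0) = (-10 + j)*(-10) = 100 - 10*j)
V(137, q(6, 6)) - 1*(-42606) = 87 - 1*(-42606) = 87 + 42606 = 42693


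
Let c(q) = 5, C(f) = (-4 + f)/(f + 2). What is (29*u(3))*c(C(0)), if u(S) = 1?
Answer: 145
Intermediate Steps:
C(f) = (-4 + f)/(2 + f)
(29*u(3))*c(C(0)) = (29*1)*5 = 29*5 = 145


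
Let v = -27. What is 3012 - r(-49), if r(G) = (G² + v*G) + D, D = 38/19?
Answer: -714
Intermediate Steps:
D = 2 (D = 38*(1/19) = 2)
r(G) = 2 + G² - 27*G (r(G) = (G² - 27*G) + 2 = 2 + G² - 27*G)
3012 - r(-49) = 3012 - (2 + (-49)² - 27*(-49)) = 3012 - (2 + 2401 + 1323) = 3012 - 1*3726 = 3012 - 3726 = -714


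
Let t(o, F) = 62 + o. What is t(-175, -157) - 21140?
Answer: -21253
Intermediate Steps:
t(-175, -157) - 21140 = (62 - 175) - 21140 = -113 - 21140 = -21253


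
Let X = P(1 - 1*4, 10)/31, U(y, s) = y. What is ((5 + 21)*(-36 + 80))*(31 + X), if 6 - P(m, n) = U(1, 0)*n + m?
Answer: 1098240/31 ≈ 35427.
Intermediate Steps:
P(m, n) = 6 - m - n (P(m, n) = 6 - (1*n + m) = 6 - (n + m) = 6 - (m + n) = 6 + (-m - n) = 6 - m - n)
X = -1/31 (X = (6 - (1 - 1*4) - 1*10)/31 = (6 - (1 - 4) - 10)*(1/31) = (6 - 1*(-3) - 10)*(1/31) = (6 + 3 - 10)*(1/31) = -1*1/31 = -1/31 ≈ -0.032258)
((5 + 21)*(-36 + 80))*(31 + X) = ((5 + 21)*(-36 + 80))*(31 - 1/31) = (26*44)*(960/31) = 1144*(960/31) = 1098240/31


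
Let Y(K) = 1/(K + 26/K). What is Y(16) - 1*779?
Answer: -109831/141 ≈ -778.94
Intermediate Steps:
Y(16) - 1*779 = 16/(26 + 16**2) - 1*779 = 16/(26 + 256) - 779 = 16/282 - 779 = 16*(1/282) - 779 = 8/141 - 779 = -109831/141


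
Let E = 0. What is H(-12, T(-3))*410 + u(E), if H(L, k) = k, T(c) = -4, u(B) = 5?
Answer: -1635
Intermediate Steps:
H(-12, T(-3))*410 + u(E) = -4*410 + 5 = -1640 + 5 = -1635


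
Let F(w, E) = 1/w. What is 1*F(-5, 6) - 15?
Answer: -76/5 ≈ -15.200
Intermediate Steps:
1*F(-5, 6) - 15 = 1/(-5) - 15 = 1*(-1/5) - 15 = -1/5 - 15 = -76/5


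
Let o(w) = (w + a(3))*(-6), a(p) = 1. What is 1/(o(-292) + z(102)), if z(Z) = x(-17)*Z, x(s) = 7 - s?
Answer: 1/4194 ≈ 0.00023844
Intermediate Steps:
o(w) = -6 - 6*w (o(w) = (w + 1)*(-6) = (1 + w)*(-6) = -6 - 6*w)
z(Z) = 24*Z (z(Z) = (7 - 1*(-17))*Z = (7 + 17)*Z = 24*Z)
1/(o(-292) + z(102)) = 1/((-6 - 6*(-292)) + 24*102) = 1/((-6 + 1752) + 2448) = 1/(1746 + 2448) = 1/4194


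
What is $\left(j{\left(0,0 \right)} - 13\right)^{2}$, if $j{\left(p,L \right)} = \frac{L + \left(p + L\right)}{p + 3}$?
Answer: $169$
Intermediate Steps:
$j{\left(p,L \right)} = \frac{p + 2 L}{3 + p}$ ($j{\left(p,L \right)} = \frac{L + \left(L + p\right)}{3 + p} = \frac{p + 2 L}{3 + p}$)
$\left(j{\left(0,0 \right)} - 13\right)^{2} = \left(\frac{0 + 2 \cdot 0}{3 + 0} - 13\right)^{2} = \left(\frac{0 + 0}{3} - 13\right)^{2} = \left(\frac{1}{3} \cdot 0 - 13\right)^{2} = \left(0 - 13\right)^{2} = \left(-13\right)^{2} = 169$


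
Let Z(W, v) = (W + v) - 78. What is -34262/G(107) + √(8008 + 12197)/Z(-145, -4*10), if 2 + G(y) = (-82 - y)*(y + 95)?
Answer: 17131/19090 - 3*√2245/263 ≈ 0.35691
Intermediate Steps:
G(y) = -2 + (-82 - y)*(95 + y) (G(y) = -2 + (-82 - y)*(y + 95) = -2 + (-82 - y)*(95 + y))
Z(W, v) = -78 + W + v
-34262/G(107) + √(8008 + 12197)/Z(-145, -4*10) = -34262/(-7792 - 1*107² - 177*107) + √(8008 + 12197)/(-78 - 145 - 4*10) = -34262/(-7792 - 1*11449 - 18939) + √20205/(-78 - 145 - 40) = -34262/(-7792 - 11449 - 18939) + (3*√2245)/(-263) = -34262/(-38180) + (3*√2245)*(-1/263) = -34262*(-1/38180) - 3*√2245/263 = 17131/19090 - 3*√2245/263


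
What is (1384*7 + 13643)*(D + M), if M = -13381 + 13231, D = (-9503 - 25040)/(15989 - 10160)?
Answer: -7068460861/1943 ≈ -3.6379e+6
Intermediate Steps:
D = -34543/5829 ≈ -5.9261
M = -150
(1384*7 + 13643)*(D + M) = (1384*7 + 13643)*(-34543/5829 - 150) = (9688 + 13643)*(-908893/5829) = 23331*(-908893/5829) = -7068460861/1943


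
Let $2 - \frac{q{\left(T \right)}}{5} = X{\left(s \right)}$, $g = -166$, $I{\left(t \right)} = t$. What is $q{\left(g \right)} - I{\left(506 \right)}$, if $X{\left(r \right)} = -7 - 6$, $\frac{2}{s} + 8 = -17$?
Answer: $-431$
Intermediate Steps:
$s = - \frac{2}{25}$ ($s = \frac{2}{-8 - 17} = \frac{2}{-25} = 2 \left(- \frac{1}{25}\right) = - \frac{2}{25} \approx -0.08$)
$X{\left(r \right)} = -13$
$q{\left(T \right)} = 75$ ($q{\left(T \right)} = 10 - -65 = 10 + 65 = 75$)
$q{\left(g \right)} - I{\left(506 \right)} = 75 - 506 = -431$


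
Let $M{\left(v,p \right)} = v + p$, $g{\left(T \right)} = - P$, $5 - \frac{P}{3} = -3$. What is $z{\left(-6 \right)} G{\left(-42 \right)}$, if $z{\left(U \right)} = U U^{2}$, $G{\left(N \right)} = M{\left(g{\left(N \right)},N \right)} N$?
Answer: $-598752$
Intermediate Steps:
$P = 24$ ($P = 15 - -9 = 15 + 9 = 24$)
$g{\left(T \right)} = -24$ ($g{\left(T \right)} = \left(-1\right) 24 = -24$)
$M{\left(v,p \right)} = p + v$
$G{\left(N \right)} = N \left(-24 + N\right)$ ($G{\left(N \right)} = \left(N - 24\right) N = \left(-24 + N\right) N = N \left(-24 + N\right)$)
$z{\left(U \right)} = U^{3}$
$z{\left(-6 \right)} G{\left(-42 \right)} = \left(-6\right)^{3} \left(- 42 \left(-24 - 42\right)\right) = - 216 \left(\left(-42\right) \left(-66\right)\right) = \left(-216\right) 2772 = -598752$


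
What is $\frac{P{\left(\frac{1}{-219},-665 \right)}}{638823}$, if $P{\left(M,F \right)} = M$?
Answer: $- \frac{1}{139902237} \approx -7.1478 \cdot 10^{-9}$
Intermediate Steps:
$\frac{P{\left(\frac{1}{-219},-665 \right)}}{638823} = \frac{1}{\left(-219\right) 638823} = \left(- \frac{1}{219}\right) \frac{1}{638823} = - \frac{1}{139902237}$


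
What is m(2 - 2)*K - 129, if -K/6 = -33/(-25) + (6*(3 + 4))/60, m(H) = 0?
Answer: -129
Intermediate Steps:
K = -303/25 (K = -6*(-33/(-25) + (6*(3 + 4))/60) = -6*(-33*(-1/25) + (6*7)*(1/60)) = -6*(33/25 + 42*(1/60)) = -6*(33/25 + 7/10) = -6*101/50 = -303/25 ≈ -12.120)
m(2 - 2)*K - 129 = 0*(-303/25) - 129 = 0 - 129 = -129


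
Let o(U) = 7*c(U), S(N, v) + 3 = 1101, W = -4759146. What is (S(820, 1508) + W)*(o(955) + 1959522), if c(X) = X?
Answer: -9355307283936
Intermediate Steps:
S(N, v) = 1098 (S(N, v) = -3 + 1101 = 1098)
o(U) = 7*U
(S(820, 1508) + W)*(o(955) + 1959522) = (1098 - 4759146)*(7*955 + 1959522) = -4758048*(6685 + 1959522) = -4758048*1966207 = -9355307283936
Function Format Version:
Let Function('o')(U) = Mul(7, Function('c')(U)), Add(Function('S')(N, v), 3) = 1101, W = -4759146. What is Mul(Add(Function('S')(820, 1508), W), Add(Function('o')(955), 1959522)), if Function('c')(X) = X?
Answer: -9355307283936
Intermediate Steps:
Function('S')(N, v) = 1098 (Function('S')(N, v) = Add(-3, 1101) = 1098)
Function('o')(U) = Mul(7, U)
Mul(Add(Function('S')(820, 1508), W), Add(Function('o')(955), 1959522)) = Mul(Add(1098, -4759146), Add(Mul(7, 955), 1959522)) = Mul(-4758048, Add(6685, 1959522)) = Mul(-4758048, 1966207) = -9355307283936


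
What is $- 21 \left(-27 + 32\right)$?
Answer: $-105$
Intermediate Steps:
$- 21 \left(-27 + 32\right) = \left(-21\right) 5 = -105$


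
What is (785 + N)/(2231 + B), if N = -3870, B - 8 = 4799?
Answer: -3085/7038 ≈ -0.43833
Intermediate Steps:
B = 4807 (B = 8 + 4799 = 4807)
(785 + N)/(2231 + B) = (785 - 3870)/(2231 + 4807) = -3085/7038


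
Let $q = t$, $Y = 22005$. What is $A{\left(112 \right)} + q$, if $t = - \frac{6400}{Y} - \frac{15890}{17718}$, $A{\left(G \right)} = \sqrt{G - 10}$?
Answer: $- \frac{15435155}{12996153} + \sqrt{102} \approx 8.9118$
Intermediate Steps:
$A{\left(G \right)} = \sqrt{-10 + G}$
$t = - \frac{15435155}{12996153}$ ($t = - \frac{6400}{22005} - \frac{15890}{17718} = \left(-6400\right) \frac{1}{22005} - \frac{7945}{8859} = - \frac{1280}{4401} - \frac{7945}{8859} = - \frac{15435155}{12996153} \approx -1.1877$)
$q = - \frac{15435155}{12996153} \approx -1.1877$
$A{\left(112 \right)} + q = \sqrt{-10 + 112} - \frac{15435155}{12996153} = \sqrt{102} - \frac{15435155}{12996153} = - \frac{15435155}{12996153} + \sqrt{102}$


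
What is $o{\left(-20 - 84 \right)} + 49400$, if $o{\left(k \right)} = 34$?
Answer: $49434$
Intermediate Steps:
$o{\left(-20 - 84 \right)} + 49400 = 34 + 49400 = 49434$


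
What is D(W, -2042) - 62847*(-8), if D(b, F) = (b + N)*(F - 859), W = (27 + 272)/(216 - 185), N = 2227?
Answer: -185557680/31 ≈ -5.9857e+6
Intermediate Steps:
W = 299/31 ≈ 9.6452
D(b, F) = (-859 + F)*(2227 + b) (D(b, F) = (b + 2227)*(F - 859) = (2227 + b)*(-859 + F) = (-859 + F)*(2227 + b))
D(W, -2042) - 62847*(-8) = (-1912993 - 859*299/31 + 2227*(-2042) - 2042*299/31) - 62847*(-8) = (-1912993 - 256841/31 - 4547534 - 610558/31) - 20949*(-24) = -201143736/31 + 502776 = -185557680/31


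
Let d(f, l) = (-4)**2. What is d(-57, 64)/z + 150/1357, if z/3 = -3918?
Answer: 870694/7975089 ≈ 0.10918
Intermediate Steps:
d(f, l) = 16
z = -11754 (z = 3*(-3918) = -11754)
d(-57, 64)/z + 150/1357 = 16/(-11754) + 150/1357 = 16*(-1/11754) + 150*(1/1357) = -8/5877 + 150/1357 = 870694/7975089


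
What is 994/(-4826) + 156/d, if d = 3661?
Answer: -1443089/8833993 ≈ -0.16336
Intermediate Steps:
994/(-4826) + 156/d = 994/(-4826) + 156/3661 = 994*(-1/4826) + 156*(1/3661) = -497/2413 + 156/3661 = -1443089/8833993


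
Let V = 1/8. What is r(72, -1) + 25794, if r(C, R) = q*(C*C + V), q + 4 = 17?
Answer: 745501/8 ≈ 93188.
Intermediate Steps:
V = 1/8 ≈ 0.12500
q = 13 (q = -4 + 17 = 13)
r(C, R) = 13/8 + 13*C**2 (r(C, R) = 13*(C*C + 1/8) = 13*(C**2 + 1/8) = 13*(1/8 + C**2) = 13/8 + 13*C**2)
r(72, -1) + 25794 = (13/8 + 13*72**2) + 25794 = (13/8 + 13*5184) + 25794 = (13/8 + 67392) + 25794 = 539149/8 + 25794 = 745501/8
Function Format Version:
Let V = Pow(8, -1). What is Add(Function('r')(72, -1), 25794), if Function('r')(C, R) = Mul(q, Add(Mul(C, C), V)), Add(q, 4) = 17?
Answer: Rational(745501, 8) ≈ 93188.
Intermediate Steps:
V = Rational(1, 8) ≈ 0.12500
q = 13 (q = Add(-4, 17) = 13)
Function('r')(C, R) = Add(Rational(13, 8), Mul(13, Pow(C, 2))) (Function('r')(C, R) = Mul(13, Add(Mul(C, C), Rational(1, 8))) = Mul(13, Add(Pow(C, 2), Rational(1, 8))) = Mul(13, Add(Rational(1, 8), Pow(C, 2))) = Add(Rational(13, 8), Mul(13, Pow(C, 2))))
Add(Function('r')(72, -1), 25794) = Add(Add(Rational(13, 8), Mul(13, Pow(72, 2))), 25794) = Add(Add(Rational(13, 8), Mul(13, 5184)), 25794) = Add(Add(Rational(13, 8), 67392), 25794) = Add(Rational(539149, 8), 25794) = Rational(745501, 8)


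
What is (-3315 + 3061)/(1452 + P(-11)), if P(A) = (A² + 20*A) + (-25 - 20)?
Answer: -127/654 ≈ -0.19419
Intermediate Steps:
P(A) = -45 + A² + 20*A (P(A) = (A² + 20*A) - 45 = -45 + A² + 20*A)
(-3315 + 3061)/(1452 + P(-11)) = (-3315 + 3061)/(1452 + (-45 + (-11)² + 20*(-11))) = -254/(1452 + (-45 + 121 - 220)) = -254/(1452 - 144) = -254/1308 = -254*1/1308 = -127/654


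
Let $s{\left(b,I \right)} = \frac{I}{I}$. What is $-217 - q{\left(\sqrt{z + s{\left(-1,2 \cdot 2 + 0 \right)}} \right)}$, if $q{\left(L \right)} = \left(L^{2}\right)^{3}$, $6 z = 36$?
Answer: $-560$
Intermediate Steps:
$z = 6$ ($z = \frac{1}{6} \cdot 36 = 6$)
$s{\left(b,I \right)} = 1$
$q{\left(L \right)} = L^{6}$
$-217 - q{\left(\sqrt{z + s{\left(-1,2 \cdot 2 + 0 \right)}} \right)} = -217 - \left(\sqrt{6 + 1}\right)^{6} = -217 - \left(\sqrt{7}\right)^{6} = -217 - 343 = -560$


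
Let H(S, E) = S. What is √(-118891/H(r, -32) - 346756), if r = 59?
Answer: I*√1214072205/59 ≈ 590.57*I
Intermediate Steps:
√(-118891/H(r, -32) - 346756) = √(-118891/59 - 346756) = √(-20577495/59) = I*√1214072205/59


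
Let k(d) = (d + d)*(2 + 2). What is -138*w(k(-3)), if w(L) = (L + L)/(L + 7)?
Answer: -6624/17 ≈ -389.65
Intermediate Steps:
k(d) = 8*d (k(d) = (2*d)*4 = 8*d)
w(L) = 2*L/(7 + L) (w(L) = (2*L)/(7 + L) = 2*L/(7 + L))
-138*w(k(-3)) = -276*8*(-3)/(7 + 8*(-3)) = -276*(-24)/(7 - 24) = -276*(-24)/(-17) = -276*(-24)*(-1)/17 = -138*48/17 = -6624/17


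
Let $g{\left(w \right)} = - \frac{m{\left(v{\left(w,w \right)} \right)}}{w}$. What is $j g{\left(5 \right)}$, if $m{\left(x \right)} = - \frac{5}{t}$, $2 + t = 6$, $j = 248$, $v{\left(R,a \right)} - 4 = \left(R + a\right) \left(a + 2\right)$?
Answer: $62$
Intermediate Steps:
$v{\left(R,a \right)} = 4 + \left(2 + a\right) \left(R + a\right)$ ($v{\left(R,a \right)} = 4 + \left(R + a\right) \left(a + 2\right) = 4 + \left(R + a\right) \left(2 + a\right) = 4 + \left(2 + a\right) \left(R + a\right)$)
$t = 4$ ($t = -2 + 6 = 4$)
$m{\left(x \right)} = - \frac{5}{4}$
$g{\left(w \right)} = \frac{5}{4 w}$ ($g{\left(w \right)} = - \frac{-5}{4 w} = \frac{5}{4 w}$)
$j g{\left(5 \right)} = 248 \frac{5}{4 \cdot 5} = 248 \cdot \frac{5}{4} \cdot \frac{1}{5} = 248 \cdot \frac{1}{4} = 62$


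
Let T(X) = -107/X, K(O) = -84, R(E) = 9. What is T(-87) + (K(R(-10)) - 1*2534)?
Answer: -227659/87 ≈ -2616.8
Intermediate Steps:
T(-87) + (K(R(-10)) - 1*2534) = -107/(-87) + (-84 - 1*2534) = -107*(-1/87) + (-84 - 2534) = 107/87 - 2618 = -227659/87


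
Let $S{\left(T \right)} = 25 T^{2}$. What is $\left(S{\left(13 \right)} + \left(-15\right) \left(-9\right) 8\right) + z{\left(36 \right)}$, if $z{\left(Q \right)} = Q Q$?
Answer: $6601$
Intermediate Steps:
$z{\left(Q \right)} = Q^{2}$
$\left(S{\left(13 \right)} + \left(-15\right) \left(-9\right) 8\right) + z{\left(36 \right)} = \left(25 \cdot 13^{2} + \left(-15\right) \left(-9\right) 8\right) + 36^{2} = \left(25 \cdot 169 + 135 \cdot 8\right) + 1296 = \left(4225 + 1080\right) + 1296 = 5305 + 1296 = 6601$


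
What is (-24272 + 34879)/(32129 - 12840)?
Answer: 10607/19289 ≈ 0.54990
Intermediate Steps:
(-24272 + 34879)/(32129 - 12840) = 10607/19289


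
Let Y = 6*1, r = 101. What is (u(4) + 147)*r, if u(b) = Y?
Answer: 15453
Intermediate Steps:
Y = 6
u(b) = 6
(u(4) + 147)*r = (6 + 147)*101 = 153*101 = 15453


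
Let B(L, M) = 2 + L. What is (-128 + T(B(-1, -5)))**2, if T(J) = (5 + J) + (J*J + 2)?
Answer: 14161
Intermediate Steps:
T(J) = 7 + J + J**2 (T(J) = (5 + J) + (J**2 + 2) = (5 + J) + (2 + J**2) = 7 + J + J**2)
(-128 + T(B(-1, -5)))**2 = (-128 + (7 + (2 - 1) + (2 - 1)**2))**2 = (-128 + (7 + 1 + 1**2))**2 = (-128 + (7 + 1 + 1))**2 = (-128 + 9)**2 = (-119)**2 = 14161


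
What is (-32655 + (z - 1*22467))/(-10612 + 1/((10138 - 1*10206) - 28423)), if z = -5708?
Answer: 1733107530/302346493 ≈ 5.7322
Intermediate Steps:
(-32655 + (z - 1*22467))/(-10612 + 1/((10138 - 1*10206) - 28423)) = (-32655 + (-5708 - 1*22467))/(-10612 + 1/((10138 - 1*10206) - 28423)) = (-32655 + (-5708 - 22467))/(-10612 + 1/((10138 - 10206) - 28423)) = (-32655 - 28175)/(-10612 + 1/(-68 - 28423)) = -60830/(-10612 + 1/(-28491)) = -60830/(-10612 - 1/28491) = -60830/(-302346493/28491) = -60830*(-28491/302346493) = 1733107530/302346493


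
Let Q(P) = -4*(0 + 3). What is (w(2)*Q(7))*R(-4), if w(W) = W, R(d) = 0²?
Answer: 0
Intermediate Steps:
R(d) = 0
Q(P) = -12 (Q(P) = -4*3 = -12)
(w(2)*Q(7))*R(-4) = (2*(-12))*0 = -24*0 = 0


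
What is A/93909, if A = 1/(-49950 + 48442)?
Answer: -1/141614772 ≈ -7.0614e-9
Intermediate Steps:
A = -1/1508 (A = 1/(-1508) = -1/1508 ≈ -0.00066313)
A/93909 = -1/1508/93909 = -1/1508*1/93909 = -1/141614772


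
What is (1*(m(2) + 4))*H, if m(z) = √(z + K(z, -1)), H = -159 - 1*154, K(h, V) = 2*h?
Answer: -1252 - 313*√6 ≈ -2018.7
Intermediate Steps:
H = -313 (H = -159 - 154 = -313)
m(z) = √3*√z (m(z) = √(z + 2*z) = √(3*z) = √3*√z)
(1*(m(2) + 4))*H = (1*(√3*√2 + 4))*(-313) = (1*(√6 + 4))*(-313) = (1*(4 + √6))*(-313) = (4 + √6)*(-313) = -1252 - 313*√6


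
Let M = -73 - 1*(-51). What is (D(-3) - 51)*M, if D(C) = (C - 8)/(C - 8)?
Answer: 1100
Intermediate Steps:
M = -22 (M = -73 + 51 = -22)
D(C) = 1 (D(C) = (-8 + C)/(-8 + C) = 1)
(D(-3) - 51)*M = (1 - 51)*(-22) = -50*(-22) = 1100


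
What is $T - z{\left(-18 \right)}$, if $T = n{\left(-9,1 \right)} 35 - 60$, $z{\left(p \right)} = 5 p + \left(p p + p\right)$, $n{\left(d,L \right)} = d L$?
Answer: $-591$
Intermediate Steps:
$n{\left(d,L \right)} = L d$
$z{\left(p \right)} = p^{2} + 6 p$ ($z{\left(p \right)} = 5 p + \left(p^{2} + p\right) = 5 p + \left(p + p^{2}\right) = p^{2} + 6 p$)
$T = -375$ ($T = 1 \left(-9\right) 35 - 60 = \left(-9\right) 35 - 60 = -315 - 60 = -375$)
$T - z{\left(-18 \right)} = -375 - - 18 \left(6 - 18\right) = -375 - \left(-18\right) \left(-12\right) = -375 - 216 = -591$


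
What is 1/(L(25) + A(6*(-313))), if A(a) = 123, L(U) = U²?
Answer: 1/748 ≈ 0.0013369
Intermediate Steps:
1/(L(25) + A(6*(-313))) = 1/(25² + 123) = 1/(625 + 123) = 1/748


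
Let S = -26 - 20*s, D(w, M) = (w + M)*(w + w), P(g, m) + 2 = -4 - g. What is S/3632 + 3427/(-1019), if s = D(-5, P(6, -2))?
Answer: -7968979/1850504 ≈ -4.3064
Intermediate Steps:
P(g, m) = -6 - g (P(g, m) = -2 + (-4 - g) = -6 - g)
D(w, M) = 2*w*(M + w) (D(w, M) = (M + w)*(2*w) = 2*w*(M + w))
s = 170 (s = 2*(-5)*((-6 - 1*6) - 5) = 2*(-5)*((-6 - 6) - 5) = 2*(-5)*(-12 - 5) = 2*(-5)*(-17) = 170)
S = -3426 (S = -26 - 20*170 = -26 - 3400 = -3426)
S/3632 + 3427/(-1019) = -3426/3632 + 3427/(-1019) = -3426*1/3632 + 3427*(-1/1019) = -1713/1816 - 3427/1019 = -7968979/1850504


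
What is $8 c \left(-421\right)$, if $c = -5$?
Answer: $16840$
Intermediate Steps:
$8 c \left(-421\right) = 8 \left(-5\right) \left(-421\right) = \left(-40\right) \left(-421\right) = 16840$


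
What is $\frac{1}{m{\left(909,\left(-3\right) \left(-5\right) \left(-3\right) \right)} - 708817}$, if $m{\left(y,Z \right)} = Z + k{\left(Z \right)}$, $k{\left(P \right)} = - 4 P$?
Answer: $- \frac{1}{708682} \approx -1.4111 \cdot 10^{-6}$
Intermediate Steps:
$m{\left(y,Z \right)} = - 3 Z$ ($m{\left(y,Z \right)} = Z - 4 Z = - 3 Z$)
$\frac{1}{m{\left(909,\left(-3\right) \left(-5\right) \left(-3\right) \right)} - 708817} = \frac{1}{- 3 \left(-3\right) \left(-5\right) \left(-3\right) - 708817} = \frac{1}{- 3 \cdot 15 \left(-3\right) - 708817} = \frac{1}{\left(-3\right) \left(-45\right) - 708817} = \frac{1}{135 - 708817} = \frac{1}{-708682} = - \frac{1}{708682}$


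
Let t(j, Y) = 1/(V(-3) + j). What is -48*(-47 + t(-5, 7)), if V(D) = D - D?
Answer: 11328/5 ≈ 2265.6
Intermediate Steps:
V(D) = 0
t(j, Y) = 1/j (t(j, Y) = 1/(0 + j) = 1/j)
-48*(-47 + t(-5, 7)) = -48*(-47 + 1/(-5)) = -48*(-47 - ⅕) = -48*(-236/5) = 11328/5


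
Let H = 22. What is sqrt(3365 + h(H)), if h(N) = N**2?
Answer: sqrt(3849) ≈ 62.040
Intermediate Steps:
sqrt(3365 + h(H)) = sqrt(3365 + 22**2) = sqrt(3365 + 484) = sqrt(3849)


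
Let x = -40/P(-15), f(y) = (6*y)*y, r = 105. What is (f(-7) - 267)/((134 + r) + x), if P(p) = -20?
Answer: 27/241 ≈ 0.11203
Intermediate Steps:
f(y) = 6*y²
x = 2 (x = -40/(-20) = -40*(-1/20) = 2)
(f(-7) - 267)/((134 + r) + x) = (6*(-7)² - 267)/((134 + 105) + 2) = (6*49 - 267)/(239 + 2) = (294 - 267)/241 = 27*(1/241) = 27/241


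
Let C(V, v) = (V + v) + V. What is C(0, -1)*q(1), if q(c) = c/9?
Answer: -⅑ ≈ -0.11111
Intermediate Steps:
C(V, v) = v + 2*V
q(c) = c/9 (q(c) = c*(⅑) = c/9)
C(0, -1)*q(1) = (-1 + 2*0)*((⅑)*1) = (-1 + 0)*(⅑) = -1*⅑ = -⅑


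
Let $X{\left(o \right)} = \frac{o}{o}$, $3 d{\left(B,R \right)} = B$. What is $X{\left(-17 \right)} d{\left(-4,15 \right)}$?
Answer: $- \frac{4}{3} \approx -1.3333$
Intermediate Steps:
$d{\left(B,R \right)} = \frac{B}{3}$
$X{\left(o \right)} = 1$
$X{\left(-17 \right)} d{\left(-4,15 \right)} = 1 \cdot \frac{1}{3} \left(-4\right) = 1 \left(- \frac{4}{3}\right) = - \frac{4}{3}$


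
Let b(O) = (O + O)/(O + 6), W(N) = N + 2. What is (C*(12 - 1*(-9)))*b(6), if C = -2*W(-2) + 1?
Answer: 21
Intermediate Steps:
W(N) = 2 + N
b(O) = 2*O/(6 + O) (b(O) = (2*O)/(6 + O) = 2*O/(6 + O))
C = 1 (C = -2*(2 - 2) + 1 = -2*0 + 1 = 0 + 1 = 1)
(C*(12 - 1*(-9)))*b(6) = (1*(12 - 1*(-9)))*(2*6/(6 + 6)) = (1*(12 + 9))*(2*6/12) = (1*21)*(2*6*(1/12)) = 21*1 = 21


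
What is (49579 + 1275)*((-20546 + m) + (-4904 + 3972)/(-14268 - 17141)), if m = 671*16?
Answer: -15669203539732/31409 ≈ -4.9888e+8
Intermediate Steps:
m = 10736
(49579 + 1275)*((-20546 + m) + (-4904 + 3972)/(-14268 - 17141)) = (49579 + 1275)*((-20546 + 10736) + (-4904 + 3972)/(-14268 - 17141)) = 50854*(-9810 - 932/(-31409)) = 50854*(-9810 - 932*(-1/31409)) = 50854*(-9810 + 932/31409) = 50854*(-308121358/31409) = -15669203539732/31409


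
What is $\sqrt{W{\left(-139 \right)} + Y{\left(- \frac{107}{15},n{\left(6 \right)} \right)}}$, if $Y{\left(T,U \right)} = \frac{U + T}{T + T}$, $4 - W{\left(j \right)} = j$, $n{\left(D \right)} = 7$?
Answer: $\frac{\sqrt{1637314}}{107} \approx 11.959$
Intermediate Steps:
$W{\left(j \right)} = 4 - j$
$Y{\left(T,U \right)} = \frac{T + U}{2 T}$
$\sqrt{W{\left(-139 \right)} + Y{\left(- \frac{107}{15},n{\left(6 \right)} \right)}} = \sqrt{\left(4 - -139\right) + \frac{- \frac{107}{15} + 7}{2 \left(- \frac{107}{15}\right)}} = \sqrt{\left(4 + 139\right) + \frac{\left(-107\right) \frac{1}{15} + 7}{2 \left(\left(-107\right) \frac{1}{15}\right)}} = \sqrt{143 + \frac{- \frac{107}{15} + 7}{2 \left(- \frac{107}{15}\right)}} = \sqrt{143 + \frac{1}{2} \left(- \frac{15}{107}\right) \left(- \frac{2}{15}\right)} = \sqrt{143 + \frac{1}{107}} = \sqrt{\frac{15302}{107}} = \frac{\sqrt{1637314}}{107}$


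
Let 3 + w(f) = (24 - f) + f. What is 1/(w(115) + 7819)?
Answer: 1/7840 ≈ 0.00012755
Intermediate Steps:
w(f) = 21 (w(f) = -3 + ((24 - f) + f) = -3 + 24 = 21)
1/(w(115) + 7819) = 1/(21 + 7819) = 1/7840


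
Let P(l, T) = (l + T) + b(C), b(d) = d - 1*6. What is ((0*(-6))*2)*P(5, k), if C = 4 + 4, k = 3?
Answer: 0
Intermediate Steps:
C = 8
b(d) = -6 + d (b(d) = d - 6 = -6 + d)
P(l, T) = 2 + T + l (P(l, T) = (l + T) + (-6 + 8) = (T + l) + 2 = 2 + T + l)
((0*(-6))*2)*P(5, k) = ((0*(-6))*2)*(2 + 3 + 5) = (0*2)*10 = 0*10 = 0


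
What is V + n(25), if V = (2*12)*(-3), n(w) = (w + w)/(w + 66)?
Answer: -6502/91 ≈ -71.451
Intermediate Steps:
n(w) = 2*w/(66 + w) (n(w) = (2*w)/(66 + w) = 2*w/(66 + w))
V = -72 (V = 24*(-3) = -72)
V + n(25) = -72 + 2*25/(66 + 25) = -72 + 2*25/91 = -72 + 2*25*(1/91) = -72 + 50/91 = -6502/91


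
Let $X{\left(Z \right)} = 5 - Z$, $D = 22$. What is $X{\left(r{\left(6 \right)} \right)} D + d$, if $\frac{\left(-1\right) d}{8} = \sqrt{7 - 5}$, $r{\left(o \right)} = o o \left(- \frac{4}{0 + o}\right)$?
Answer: $638 - 8 \sqrt{2} \approx 626.69$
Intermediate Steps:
$r{\left(o \right)} = - 4 o$ ($r{\left(o \right)} = o^{2} \left(- \frac{4}{o}\right) = - 4 o$)
$d = - 8 \sqrt{2}$ ($d = - 8 \sqrt{7 - 5} = - 8 \sqrt{2} \approx -11.314$)
$X{\left(r{\left(6 \right)} \right)} D + d = \left(5 - \left(-4\right) 6\right) 22 - 8 \sqrt{2} = \left(5 - -24\right) 22 - 8 \sqrt{2} = \left(5 + 24\right) 22 - 8 \sqrt{2} = 29 \cdot 22 - 8 \sqrt{2} = 638 - 8 \sqrt{2}$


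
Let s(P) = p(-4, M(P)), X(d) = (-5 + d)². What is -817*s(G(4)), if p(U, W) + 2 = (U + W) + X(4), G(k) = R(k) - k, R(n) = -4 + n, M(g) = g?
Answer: 7353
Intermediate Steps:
G(k) = -4 (G(k) = (-4 + k) - k = -4)
p(U, W) = -1 + U + W (p(U, W) = -2 + ((U + W) + (-5 + 4)²) = -2 + ((U + W) + (-1)²) = -2 + ((U + W) + 1) = -2 + (1 + U + W) = -1 + U + W)
s(P) = -5 + P (s(P) = -1 - 4 + P = -5 + P)
-817*s(G(4)) = -817*(-5 - 4) = -817*(-9) = 7353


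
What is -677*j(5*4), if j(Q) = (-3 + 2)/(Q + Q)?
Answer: 677/40 ≈ 16.925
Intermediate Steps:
j(Q) = -1/(2*Q)
-677*j(5*4) = -(-677)/(2*(5*4)) = -(-677)/(2*20) = -677*(-1/40) = 677/40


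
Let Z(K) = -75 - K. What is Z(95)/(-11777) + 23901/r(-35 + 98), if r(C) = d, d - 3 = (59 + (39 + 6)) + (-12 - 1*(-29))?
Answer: 9080747/47108 ≈ 192.76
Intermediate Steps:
d = 124 (d = 3 + ((59 + (39 + 6)) + (-12 - 1*(-29))) = 3 + ((59 + 45) + (-12 + 29)) = 3 + (104 + 17) = 3 + 121 = 124)
r(C) = 124
Z(95)/(-11777) + 23901/r(-35 + 98) = (-75 - 1*95)/(-11777) + 23901/124 = (-75 - 95)*(-1/11777) + 23901*(1/124) = -170*(-1/11777) + 771/4 = 170/11777 + 771/4 = 9080747/47108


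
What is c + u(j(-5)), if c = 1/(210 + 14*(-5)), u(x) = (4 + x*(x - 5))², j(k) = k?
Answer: 408241/140 ≈ 2916.0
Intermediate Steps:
u(x) = (4 + x*(-5 + x))²
c = 1/140 (c = 1/(210 - 70) = 1/140 ≈ 0.0071429)
c + u(j(-5)) = 1/140 + (4 + (-5)² - 5*(-5))² = 1/140 + (4 + 25 + 25)² = 1/140 + 54² = 1/140 + 2916 = 408241/140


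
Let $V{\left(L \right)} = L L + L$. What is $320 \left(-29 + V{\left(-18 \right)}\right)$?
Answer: $88640$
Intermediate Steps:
$V{\left(L \right)} = L + L^{2}$ ($V{\left(L \right)} = L^{2} + L = L + L^{2}$)
$320 \left(-29 + V{\left(-18 \right)}\right) = 320 \left(-29 - 18 \left(1 - 18\right)\right) = 320 \left(-29 - -306\right) = 320 \left(-29 + 306\right) = 320 \cdot 277 = 88640$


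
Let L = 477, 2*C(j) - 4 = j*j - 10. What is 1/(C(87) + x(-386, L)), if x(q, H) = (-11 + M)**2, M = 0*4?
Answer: 2/7805 ≈ 0.00025625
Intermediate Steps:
M = 0
C(j) = -3 + j**2/2 (C(j) = 2 + (j*j - 10)/2 = 2 + (j**2 - 10)/2 = 2 + (-10 + j**2)/2 = 2 + (-5 + j**2/2) = -3 + j**2/2)
x(q, H) = 121 (x(q, H) = (-11 + 0)**2 = (-11)**2 = 121)
1/(C(87) + x(-386, L)) = 1/((-3 + (1/2)*87**2) + 121) = 1/((-3 + (1/2)*7569) + 121) = 1/((-3 + 7569/2) + 121) = 1/(7563/2 + 121) = 1/(7805/2) = 2/7805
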